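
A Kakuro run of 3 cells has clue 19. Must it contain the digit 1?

No

Counterexample: {2,8,9} sums to 19 without using 1.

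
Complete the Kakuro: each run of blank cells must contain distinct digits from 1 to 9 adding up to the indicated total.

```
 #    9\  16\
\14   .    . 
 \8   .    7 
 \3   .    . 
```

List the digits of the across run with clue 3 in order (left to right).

2 1

3 in 2 cells must be {1,2}.
R2C1 = 8 − 7 = 1 completes the 8 across.
R3C1 = 2: the only remaining digit allowed by both the 3 across and the 9 down.
R3C2 = 3 − 2 = 1 completes the 3 across.
R1C1 = 9 − 3 = 6 completes the 9 down.
R1C2 = 14 − 6 = 8 completes the 14 across.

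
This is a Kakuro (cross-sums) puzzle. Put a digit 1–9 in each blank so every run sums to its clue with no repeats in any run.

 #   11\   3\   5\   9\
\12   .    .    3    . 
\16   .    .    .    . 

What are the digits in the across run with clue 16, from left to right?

3 in 2 cells must be {1,2}.
R2C3 = 5 − 3 = 2 completes the 5 down.
R2C2 = 1: the only remaining digit allowed by both the 16 across and the 3 down.
R1C2 = 3 − 1 = 2 completes the 3 down.
Given what's placed, R1C1 must be 6 to fit the 12 across and 11 down.
R1C4 = 12 − 11 = 1 completes the 12 across.
R2C1 = 11 − 6 = 5 completes the 11 down.
R2C4 = 16 − 8 = 8 completes the 16 across.

5 1 2 8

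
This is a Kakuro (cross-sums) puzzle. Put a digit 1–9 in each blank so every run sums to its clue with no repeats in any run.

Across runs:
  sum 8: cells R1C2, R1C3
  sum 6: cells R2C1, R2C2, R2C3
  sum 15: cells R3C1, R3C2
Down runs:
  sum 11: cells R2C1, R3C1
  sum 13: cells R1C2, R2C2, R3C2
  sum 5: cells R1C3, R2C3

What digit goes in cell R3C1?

8

6 in 3 cells must be {1,2,3}.
Nothing is forced directly, so branch on R2C1, whose candidates are 2 or 3. If R2C1 = 2: that forces R3C1 = 9, R3C2 = 6, R2C2 = 3, R2C3 = 1, after which R1C2 would have to be in {1,2,3,5,6,7} for the 8 across but in {4} for the 13 down — contradiction. So R2C1 = 3.
R3C1 = 11 − 3 = 8 completes the 11 down.
R3C2 = 15 − 8 = 7 completes the 15 across.
No cell is forced outright now. R2C2 can only be 1 or 2 (the digits allowed by both its 6 across and its 13 down). If R2C2 = 2: then R1C2 would have to be in {1,2,3,5,6,7} for the 8 across but in {4} for the 13 down — contradiction. So R2C2 = 1.
R1C2 = 13 − 8 = 5 completes the 13 down.
R1C3 = 8 − 5 = 3 completes the 8 across.
R2C3 = 6 − 4 = 2 completes the 6 across.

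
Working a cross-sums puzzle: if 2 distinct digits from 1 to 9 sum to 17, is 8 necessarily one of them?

Yes

The only way to make 17 from 2 distinct digits is {8,9}, which contains 8.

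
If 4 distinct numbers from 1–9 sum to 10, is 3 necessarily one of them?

The only way to make 10 from 4 distinct digits is {1,2,3,4}, which contains 3.

Yes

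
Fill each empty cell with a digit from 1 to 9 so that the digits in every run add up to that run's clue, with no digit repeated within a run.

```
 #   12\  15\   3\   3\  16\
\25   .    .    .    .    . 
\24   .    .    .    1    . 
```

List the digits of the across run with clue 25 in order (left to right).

3 in 2 cells must be {1,2}; 16 in 2 cells must be {7,9}.
R1C4 = 3 − 1 = 2 completes the 3 down.
R2C3 = 2: the only remaining digit allowed by both the 24 across and the 3 down.
R1C3 = 3 − 2 = 1 completes the 3 down.
Nothing is forced directly, so branch on R1C5, whose candidates are 7 or 9. If R1C5 = 7: that forces R1C1 = 9, R1C2 = 6, after which R2C1 would have to be in {4,5,6,7,8,9} for the 24 across but in {3} for the 12 down — contradiction. So R1C5 = 9.
R2C5 = 16 − 9 = 7 completes the 16 down.
Nothing is forced directly, so branch on R2C1, whose candidates are 5 or 8 or 9. If R2C1 = 8: then R1C1 would have to be in {5,6,7,8} for the 25 across but in {4} for the 12 down — contradiction. If R2C1 = 9: then R1C1 would have to be in {5,6,7,8} for the 25 across but in {3} for the 12 down — contradiction. So R2C1 = 5.
R1C1 = 12 − 5 = 7 completes the 12 down.
R1C2 = 25 − 19 = 6 completes the 25 across.

7, 6, 1, 2, 9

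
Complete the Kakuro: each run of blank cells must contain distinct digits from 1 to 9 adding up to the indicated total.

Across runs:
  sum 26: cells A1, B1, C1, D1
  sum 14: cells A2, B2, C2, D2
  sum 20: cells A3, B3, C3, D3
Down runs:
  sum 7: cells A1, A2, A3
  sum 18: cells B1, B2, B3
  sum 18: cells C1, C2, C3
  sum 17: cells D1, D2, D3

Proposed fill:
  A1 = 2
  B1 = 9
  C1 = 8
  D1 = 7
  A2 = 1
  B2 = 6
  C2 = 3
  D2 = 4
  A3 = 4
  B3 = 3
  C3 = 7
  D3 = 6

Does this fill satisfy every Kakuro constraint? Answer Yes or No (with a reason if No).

Yes

Across: 2+9+8+7=26; 1+6+3+4=14; 4+3+7+6=20. Down: 2+1+4=7; 9+6+3=18; 8+3+7=18; 7+4+6=17. No digit repeats within any run.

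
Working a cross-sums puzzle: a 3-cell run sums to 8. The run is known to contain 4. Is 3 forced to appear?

The only way to make 8 from 3 distinct digits under that restriction is {1,3,4}, which contains 3.

Yes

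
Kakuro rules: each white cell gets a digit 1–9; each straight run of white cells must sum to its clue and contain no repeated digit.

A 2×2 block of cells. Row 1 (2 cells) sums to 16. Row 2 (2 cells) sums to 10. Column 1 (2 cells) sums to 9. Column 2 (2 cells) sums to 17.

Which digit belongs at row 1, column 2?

9

16 in 2 cells must be {7,9}; 17 in 2 cells must be {8,9}.
The 16 across and the 9 down share only 7, so (1,1) = 7.
(1,2) = 16 − 7 = 9 completes the 16 across.
(2,1) = 9 − 7 = 2 completes the 9 down.
(2,2) = 10 − 2 = 8 completes the 10 across.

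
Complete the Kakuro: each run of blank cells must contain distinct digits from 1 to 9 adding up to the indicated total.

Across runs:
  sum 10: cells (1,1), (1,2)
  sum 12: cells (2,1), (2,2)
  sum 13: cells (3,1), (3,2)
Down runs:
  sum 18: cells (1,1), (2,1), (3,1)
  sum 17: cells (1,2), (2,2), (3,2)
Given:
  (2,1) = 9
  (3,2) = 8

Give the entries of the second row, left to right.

9, 3

(2,2) = 12 − 9 = 3 completes the 12 across.
(3,1) = 13 − 8 = 5 completes the 13 across.
(1,1) = 18 − 14 = 4 completes the 18 down.
(1,2) = 10 − 4 = 6 completes the 10 across.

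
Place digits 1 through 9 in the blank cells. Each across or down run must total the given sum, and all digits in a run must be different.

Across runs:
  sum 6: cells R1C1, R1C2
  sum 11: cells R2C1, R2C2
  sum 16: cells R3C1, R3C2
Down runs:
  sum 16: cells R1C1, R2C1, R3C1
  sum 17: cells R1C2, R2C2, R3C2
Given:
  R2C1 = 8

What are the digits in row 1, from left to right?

16 in 2 cells must be {7,9}.
R2C2 = 11 − 8 = 3 completes the 11 across.
Given what's placed, R3C1 must be 7 to fit the 16 across and 16 down.
R3C2 = 16 − 7 = 9 completes the 16 across.
R1C1 = 16 − 15 = 1 completes the 16 down.
R1C2 = 6 − 1 = 5 completes the 6 across.

1, 5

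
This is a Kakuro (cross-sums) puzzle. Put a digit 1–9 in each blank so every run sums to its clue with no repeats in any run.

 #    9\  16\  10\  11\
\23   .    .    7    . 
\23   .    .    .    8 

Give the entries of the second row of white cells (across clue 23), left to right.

5 7 3 8

16 in 2 cells must be {7,9}.
Given what's placed, R1C2 must be 9 to fit the 23 across and 16 down.
R1C4 = 11 − 8 = 3 completes the 11 down.
R2C2 = 16 − 9 = 7 completes the 16 down.
R2C3 = 10 − 7 = 3 completes the 10 down.
R1C1 = 23 − 19 = 4 completes the 23 across.
R2C1 = 23 − 18 = 5 completes the 23 across.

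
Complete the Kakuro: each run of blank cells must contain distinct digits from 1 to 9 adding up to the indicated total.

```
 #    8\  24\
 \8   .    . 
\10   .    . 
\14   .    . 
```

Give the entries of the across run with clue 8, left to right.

24 in 3 cells must be {7,8,9}.
The 8 across and the 24 down share only 7, so R1C2 = 7.
The 14 across and the 8 down share only 5, so R3C1 = 5.
R3C2 = 14 − 5 = 9 completes the 14 across.
R1C1 = 8 − 7 = 1 completes the 8 across.
R2C1 = 8 − 6 = 2 completes the 8 down.
R2C2 = 10 − 2 = 8 completes the 10 across.

1 7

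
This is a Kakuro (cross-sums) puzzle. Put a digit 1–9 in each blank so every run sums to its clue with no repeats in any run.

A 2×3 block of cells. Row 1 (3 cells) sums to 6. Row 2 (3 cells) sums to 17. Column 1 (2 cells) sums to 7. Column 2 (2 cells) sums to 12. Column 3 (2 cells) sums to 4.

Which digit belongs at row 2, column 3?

3

6 in 3 cells must be {1,2,3}; 4 in 2 cells must be {1,3}.
The 6 across and the 12 down share only 3, so (1,2) = 3.
Given what's placed, (1,3) must be 1 to fit the 6 across and 4 down.
(2,2) = 12 − 3 = 9 completes the 12 down.
(2,3) = 4 − 1 = 3 completes the 4 down.
(1,1) = 6 − 4 = 2 completes the 6 across.
(2,1) = 17 − 12 = 5 completes the 17 across.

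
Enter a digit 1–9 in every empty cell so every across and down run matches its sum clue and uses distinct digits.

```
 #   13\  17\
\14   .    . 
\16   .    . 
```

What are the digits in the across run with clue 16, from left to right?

7 9

16 in 2 cells must be {7,9}; 17 in 2 cells must be {8,9}.
The 16 across and the 17 down share only 9, so R2C2 = 9.
R1C2 = 17 − 9 = 8 completes the 17 down.
R2C1 = 16 − 9 = 7 completes the 16 across.
R1C1 = 14 − 8 = 6 completes the 14 across.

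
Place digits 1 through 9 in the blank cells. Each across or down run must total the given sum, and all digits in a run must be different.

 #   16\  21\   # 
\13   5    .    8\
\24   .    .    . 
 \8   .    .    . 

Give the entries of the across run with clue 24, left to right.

8, 9, 7

24 in 3 cells must be {7,8,9}.
R1C2 = 13 − 5 = 8 completes the 13 across.
Intersecting the 24 across with the 8 down forces R2C3 = 7.
R3C2 = 4: the only remaining digit allowed by both the 8 across and the 21 down.
R3C3 = 8 − 7 = 1 completes the 8 down.
R2C2 = 21 − 12 = 9 completes the 21 down.
R3C1 = 8 − 5 = 3 completes the 8 across.
R2C1 = 24 − 16 = 8 completes the 24 across.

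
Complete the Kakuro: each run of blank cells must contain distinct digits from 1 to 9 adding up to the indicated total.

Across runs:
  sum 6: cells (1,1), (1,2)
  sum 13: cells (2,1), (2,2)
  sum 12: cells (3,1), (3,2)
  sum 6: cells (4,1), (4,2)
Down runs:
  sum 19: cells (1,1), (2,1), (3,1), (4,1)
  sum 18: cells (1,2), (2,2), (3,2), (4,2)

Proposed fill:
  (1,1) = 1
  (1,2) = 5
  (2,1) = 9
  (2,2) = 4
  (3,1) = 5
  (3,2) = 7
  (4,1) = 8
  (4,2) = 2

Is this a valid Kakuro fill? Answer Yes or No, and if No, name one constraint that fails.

No — the across run (4,1)–(4,2) sums to 10, not 6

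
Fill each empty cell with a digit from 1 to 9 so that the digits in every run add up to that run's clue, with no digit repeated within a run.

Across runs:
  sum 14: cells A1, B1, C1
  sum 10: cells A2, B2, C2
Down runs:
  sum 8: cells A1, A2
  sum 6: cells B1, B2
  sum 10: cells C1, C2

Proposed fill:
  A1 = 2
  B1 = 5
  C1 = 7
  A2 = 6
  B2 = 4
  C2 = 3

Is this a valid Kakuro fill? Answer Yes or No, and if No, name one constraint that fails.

No — the across run A2–C2 sums to 13, not 10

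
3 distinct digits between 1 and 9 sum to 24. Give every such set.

3 distinct digits from 1–9 sum between 6 and 24.
Only one set works: {7,8,9}.

{7,8,9}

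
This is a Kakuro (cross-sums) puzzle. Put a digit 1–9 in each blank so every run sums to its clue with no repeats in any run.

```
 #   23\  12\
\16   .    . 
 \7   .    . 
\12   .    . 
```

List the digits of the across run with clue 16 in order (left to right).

16 in 2 cells must be {7,9}; 23 in 3 cells must be {6,8,9}.
The 16 across and the 23 down share only 9, so R1C1 = 9.
R1C2 = 16 − 9 = 7 completes the 16 across.
Given what's placed, R2C1 must be 6 to fit the 7 across and 23 down.
R2C2 = 7 − 6 = 1 completes the 7 across.
R3C1 = 23 − 15 = 8 completes the 23 down.
R3C2 = 12 − 8 = 4 completes the 12 across.

9 7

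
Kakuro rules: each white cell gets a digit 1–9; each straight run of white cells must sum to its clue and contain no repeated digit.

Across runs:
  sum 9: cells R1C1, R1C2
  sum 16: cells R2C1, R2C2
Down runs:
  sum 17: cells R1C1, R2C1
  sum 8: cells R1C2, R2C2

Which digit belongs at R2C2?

7

16 in 2 cells must be {7,9}; 17 in 2 cells must be {8,9}.
The 9 across and the 17 down share only 8, so R1C1 = 8.
R1C2 = 9 − 8 = 1 completes the 9 across.
R2C1 = 17 − 8 = 9 completes the 17 down.
R2C2 = 16 − 9 = 7 completes the 16 across.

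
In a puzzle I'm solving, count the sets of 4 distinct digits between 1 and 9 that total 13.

4 distinct digits from 1–9 sum between 10 and 30.
Enumerating: {1,2,3,7}, {1,2,4,6}, {1,3,4,5}.

3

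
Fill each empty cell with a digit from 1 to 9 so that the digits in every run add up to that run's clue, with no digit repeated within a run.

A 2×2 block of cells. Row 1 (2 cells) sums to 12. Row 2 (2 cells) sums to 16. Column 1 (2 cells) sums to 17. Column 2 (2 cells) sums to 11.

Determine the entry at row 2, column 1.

9

16 in 2 cells must be {7,9}; 17 in 2 cells must be {8,9}.
The 16 across and the 17 down share only 9, so (2,1) = 9.
(2,2) = 16 − 9 = 7 completes the 16 across.
(1,1) = 17 − 9 = 8 completes the 17 down.
(1,2) = 12 − 8 = 4 completes the 12 across.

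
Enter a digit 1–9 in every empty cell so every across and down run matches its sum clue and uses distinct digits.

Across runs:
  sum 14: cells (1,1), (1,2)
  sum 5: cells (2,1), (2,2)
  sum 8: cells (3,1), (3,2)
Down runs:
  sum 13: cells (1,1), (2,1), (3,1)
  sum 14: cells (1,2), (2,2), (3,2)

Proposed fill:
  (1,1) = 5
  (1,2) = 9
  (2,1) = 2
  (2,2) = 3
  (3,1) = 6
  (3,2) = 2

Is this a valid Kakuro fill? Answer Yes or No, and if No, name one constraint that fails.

Across: 5+9=14; 2+3=5; 6+2=8. Down: 5+2+6=13; 9+3+2=14. No digit repeats within any run.

Yes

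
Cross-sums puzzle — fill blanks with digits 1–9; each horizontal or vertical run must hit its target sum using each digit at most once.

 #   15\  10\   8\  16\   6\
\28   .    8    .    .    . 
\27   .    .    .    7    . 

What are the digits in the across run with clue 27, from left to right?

16 in 2 cells must be {7,9}.
R1C4 = 16 − 7 = 9 completes the 16 down.
R2C2 = 10 − 8 = 2 completes the 10 down.
Nothing is forced directly, so branch on R1C1, whose candidates are 6 or 7. If R1C1 = 7: that forces R1C5 = 1, R2C1 = 8, after which R2C5 would have to be in {1,4,6,9} for the 27 across but in {5} for the 6 down — contradiction. So R1C1 = 6.
R2C1 = 15 − 6 = 9 completes the 15 down.
No cell is forced outright now. R1C3 can only be 1 or 2 or 3 (the digits allowed by both its 28 across and its 8 down). If R1C3 = 1: that forces R1C5 = 4, after which R2C3 would have to be in {1,3,4,5,6,8} for the 27 across but in {7} for the 8 down — contradiction. If R1C3 = 2: then R1C5 would have to be in {3} for the 28 across but in {1,2,4,5} for the 6 down — contradiction. So R1C3 = 3.
R1C5 = 28 − 26 = 2 completes the 28 across.
R2C3 = 8 − 3 = 5 completes the 8 down.
R2C5 = 27 − 23 = 4 completes the 27 across.

9 2 5 7 4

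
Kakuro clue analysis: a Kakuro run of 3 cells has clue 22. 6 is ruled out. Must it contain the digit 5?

The only way to make 22 from 3 distinct digits under that restriction is {5,8,9}, which contains 5.

Yes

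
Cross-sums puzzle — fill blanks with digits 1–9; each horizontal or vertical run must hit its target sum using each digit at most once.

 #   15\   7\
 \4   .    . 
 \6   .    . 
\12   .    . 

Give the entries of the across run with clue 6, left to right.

4 in 2 cells must be {1,3}; 7 in 3 cells must be {1,2,4}.
The 4 across and the 7 down share only 1, so R1C2 = 1.
Given what's placed, R3C2 must be 4 to fit the 12 across and 7 down.
R1C1 = 4 − 1 = 3 completes the 4 across.
R2C2 = 7 − 5 = 2 completes the 7 down.
R3C1 = 12 − 4 = 8 completes the 12 across.
R2C1 = 6 − 2 = 4 completes the 6 across.

4, 2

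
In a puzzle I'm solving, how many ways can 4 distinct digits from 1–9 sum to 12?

2

4 distinct digits from 1–9 sum between 10 and 30.
Enumerating: {1,2,3,6}, {1,2,4,5}.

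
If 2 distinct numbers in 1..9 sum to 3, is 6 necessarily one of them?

No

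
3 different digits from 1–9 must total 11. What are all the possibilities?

{1,2,8}; {1,3,7}; {1,4,6}; {2,3,6}; {2,4,5}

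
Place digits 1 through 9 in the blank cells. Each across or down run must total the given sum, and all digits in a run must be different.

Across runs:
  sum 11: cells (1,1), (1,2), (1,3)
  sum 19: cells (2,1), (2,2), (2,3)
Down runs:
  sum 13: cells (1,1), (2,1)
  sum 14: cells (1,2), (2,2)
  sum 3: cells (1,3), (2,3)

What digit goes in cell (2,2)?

8

3 in 2 cells must be {1,2}.
The 19 across and the 3 down share only 2, so (2,3) = 2.
(1,3) = 3 − 2 = 1 completes the 3 down.
Nothing is forced directly, so branch on (1,2), whose candidates are 6 or 8. If (1,2) = 8: then (1,1) would have to be in {2} for the 11 across but in {4,5,6,7,8,9} for the 13 down — contradiction. So (1,2) = 6.
(1,1) = 11 − 7 = 4 completes the 11 across.
(2,1) = 13 − 4 = 9 completes the 13 down.
(2,2) = 19 − 11 = 8 completes the 19 across.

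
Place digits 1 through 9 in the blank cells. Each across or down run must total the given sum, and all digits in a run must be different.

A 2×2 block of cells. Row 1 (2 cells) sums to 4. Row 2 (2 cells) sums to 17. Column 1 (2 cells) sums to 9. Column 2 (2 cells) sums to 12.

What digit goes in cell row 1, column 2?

4 in 2 cells must be {1,3}; 17 in 2 cells must be {8,9}.
The 4 across and the 12 down share only 3, so (1,2) = 3.
The 17 across and the 9 down share only 8, so (2,1) = 8.
(2,2) = 17 − 8 = 9 completes the 17 across.
(1,1) = 4 − 3 = 1 completes the 4 across.

3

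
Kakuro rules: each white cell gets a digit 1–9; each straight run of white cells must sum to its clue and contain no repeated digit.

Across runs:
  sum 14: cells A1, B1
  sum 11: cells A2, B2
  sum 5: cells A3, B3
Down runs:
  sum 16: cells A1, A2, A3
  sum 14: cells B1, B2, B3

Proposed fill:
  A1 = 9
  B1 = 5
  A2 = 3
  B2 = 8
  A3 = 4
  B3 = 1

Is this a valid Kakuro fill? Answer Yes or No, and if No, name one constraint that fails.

Across: 9+5=14; 3+8=11; 4+1=5. Down: 9+3+4=16; 5+8+1=14. No digit repeats within any run.

Yes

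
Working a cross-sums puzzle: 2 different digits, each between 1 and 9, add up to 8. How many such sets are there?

3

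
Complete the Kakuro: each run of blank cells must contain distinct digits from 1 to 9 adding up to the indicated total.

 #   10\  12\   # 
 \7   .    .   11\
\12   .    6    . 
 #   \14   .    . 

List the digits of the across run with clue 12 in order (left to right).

4 6 2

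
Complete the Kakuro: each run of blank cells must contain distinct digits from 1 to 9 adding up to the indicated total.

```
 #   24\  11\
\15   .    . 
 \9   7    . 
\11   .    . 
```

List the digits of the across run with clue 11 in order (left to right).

8 3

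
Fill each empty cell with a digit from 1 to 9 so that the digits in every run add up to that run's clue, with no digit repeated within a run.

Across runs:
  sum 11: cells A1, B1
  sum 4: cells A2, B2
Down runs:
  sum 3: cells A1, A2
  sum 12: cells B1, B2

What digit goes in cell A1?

2

4 in 2 cells must be {1,3}; 3 in 2 cells must be {1,2}.
The 11 across and the 3 down share only 2, so A1 = 2.
B1 = 11 − 2 = 9 completes the 11 across.
A2 = 3 − 2 = 1 completes the 3 down.
B2 = 4 − 1 = 3 completes the 4 across.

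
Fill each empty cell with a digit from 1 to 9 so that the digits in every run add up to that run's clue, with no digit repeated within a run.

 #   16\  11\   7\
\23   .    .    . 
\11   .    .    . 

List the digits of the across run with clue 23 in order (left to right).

23 in 3 cells must be {6,8,9}; 16 in 2 cells must be {7,9}.
The 23 across and the 16 down share only 9, so R1C1 = 9.
Given what's placed, R1C3 must be 6 to fit the 23 across and 7 down.
R2C1 = 16 − 9 = 7 completes the 16 down.
R2C2 = 3: the only remaining digit allowed by both the 11 across and the 11 down.
R2C3 = 11 − 10 = 1 completes the 11 across.
R1C2 = 23 − 15 = 8 completes the 23 across.

9 8 6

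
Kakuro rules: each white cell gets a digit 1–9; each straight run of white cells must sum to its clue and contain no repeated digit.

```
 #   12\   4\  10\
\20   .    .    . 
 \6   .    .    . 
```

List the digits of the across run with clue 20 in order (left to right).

9, 3, 8

6 in 3 cells must be {1,2,3}; 4 in 2 cells must be {1,3}.
The 20 across and the 4 down share only 3, so R1C2 = 3.
The 6 across and the 12 down share only 3, so R2C1 = 3.
R2C2 = 4 − 3 = 1 completes the 4 down.
R2C3 = 6 − 4 = 2 completes the 6 across.
R1C1 = 12 − 3 = 9 completes the 12 down.
R1C3 = 20 − 12 = 8 completes the 20 across.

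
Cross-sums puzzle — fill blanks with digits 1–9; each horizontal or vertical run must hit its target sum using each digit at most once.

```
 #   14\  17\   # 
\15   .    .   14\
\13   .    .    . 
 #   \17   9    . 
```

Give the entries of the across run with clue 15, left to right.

17 in 2 cells must be {8,9}.
R3C3 = 17 − 9 = 8 completes the 17 across.
R2C3 = 14 − 8 = 6 completes the 14 down.
Given what's placed, R2C1 must be 5 to fit the 13 across and 14 down.
R2C2 = 13 − 11 = 2 completes the 13 across.
R1C1 = 14 − 5 = 9 completes the 14 down.
R1C2 = 15 − 9 = 6 completes the 15 across.

9, 6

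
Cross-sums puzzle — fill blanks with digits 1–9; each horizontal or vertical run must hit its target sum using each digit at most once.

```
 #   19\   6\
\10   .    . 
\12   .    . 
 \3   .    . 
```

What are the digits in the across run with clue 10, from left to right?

8 2

3 in 2 cells must be {1,2}; 6 in 3 cells must be {1,2,3}.
The 12 across and the 6 down share only 3, so R2C2 = 3.
The 3 across and the 19 down share only 2, so R3C1 = 2.
R3C2 = 3 − 2 = 1 completes the 3 across.
R1C2 = 6 − 4 = 2 completes the 6 down.
R2C1 = 12 − 3 = 9 completes the 12 across.
R1C1 = 10 − 2 = 8 completes the 10 across.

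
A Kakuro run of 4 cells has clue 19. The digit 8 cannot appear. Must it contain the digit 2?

No

Counterexample: {1,3,6,9} sums to 19 under that restriction without using 2.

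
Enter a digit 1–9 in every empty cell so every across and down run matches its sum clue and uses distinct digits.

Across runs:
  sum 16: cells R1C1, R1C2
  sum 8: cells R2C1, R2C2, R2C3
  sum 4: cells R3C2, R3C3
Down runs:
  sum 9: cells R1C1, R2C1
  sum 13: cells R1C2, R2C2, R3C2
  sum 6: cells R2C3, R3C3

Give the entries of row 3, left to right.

3 1

16 in 2 cells must be {7,9}; 4 in 2 cells must be {1,3}.
The 16 across and the 9 down share only 7, so R1C1 = 7.
R1C2 = 16 − 7 = 9 completes the 16 across.
R2C1 = 9 − 7 = 2 completes the 9 down.
R2C2 = 1: the only remaining digit allowed by both the 8 across and the 13 down.
R2C3 = 8 − 3 = 5 completes the 8 across.
R3C2 = 13 − 10 = 3 completes the 13 down.
R3C3 = 4 − 3 = 1 completes the 4 across.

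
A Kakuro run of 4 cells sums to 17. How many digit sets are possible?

9

4 distinct digits from 1–9 sum between 10 and 30.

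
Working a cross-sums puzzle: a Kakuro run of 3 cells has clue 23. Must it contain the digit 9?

The only way to make 23 from 3 distinct digits is {6,8,9}, which contains 9.

Yes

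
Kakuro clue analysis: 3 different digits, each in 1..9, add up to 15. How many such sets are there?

3 distinct digits from 1–9 sum between 6 and 24.

8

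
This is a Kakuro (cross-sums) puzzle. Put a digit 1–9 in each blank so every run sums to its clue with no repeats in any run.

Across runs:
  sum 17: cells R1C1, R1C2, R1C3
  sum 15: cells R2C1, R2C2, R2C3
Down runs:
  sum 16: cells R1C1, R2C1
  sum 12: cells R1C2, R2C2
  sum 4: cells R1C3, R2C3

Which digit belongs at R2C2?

16 in 2 cells must be {7,9}; 4 in 2 cells must be {1,3}.
Nothing is forced directly, so branch on R1C1, whose candidates are 7 or 9. If R1C1 = 7: that forces R1C3 = 1, R2C1 = 9, after which R2C3 would have to be in {1,2,4,5} for the 15 across but in {3} for the 4 down — contradiction. So R1C1 = 9.
R2C1 = 16 − 9 = 7 completes the 16 down.
Given what's placed, R2C3 must be 3 to fit the 15 across and 4 down.
R1C3 = 4 − 3 = 1 completes the 4 down.
R2C2 = 15 − 10 = 5 completes the 15 across.
R1C2 = 17 − 10 = 7 completes the 17 across.

5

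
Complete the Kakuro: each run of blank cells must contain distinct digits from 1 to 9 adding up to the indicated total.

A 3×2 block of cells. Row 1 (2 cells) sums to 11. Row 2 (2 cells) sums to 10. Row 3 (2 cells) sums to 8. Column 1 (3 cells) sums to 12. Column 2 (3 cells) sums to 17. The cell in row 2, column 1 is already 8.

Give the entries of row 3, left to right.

1, 7

Given what's placed, (1,1) must be 3 to fit the 11 across and 12 down.
(1,2) = 11 − 3 = 8 completes the 11 across.
(2,2) = 10 − 8 = 2 completes the 10 across.
(3,1) = 12 − 11 = 1 completes the 12 down.
(3,2) = 8 − 1 = 7 completes the 8 across.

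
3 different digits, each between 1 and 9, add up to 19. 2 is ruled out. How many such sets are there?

3 distinct digits from 1–9 sum between 6 and 24.
Dropping sets that contain 2.
Enumerating: {3,7,9}, {4,6,9}, {4,7,8}, {5,6,8}.

4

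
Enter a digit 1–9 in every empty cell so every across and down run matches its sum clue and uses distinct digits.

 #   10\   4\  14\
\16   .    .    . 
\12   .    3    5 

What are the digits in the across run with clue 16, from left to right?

6 1 9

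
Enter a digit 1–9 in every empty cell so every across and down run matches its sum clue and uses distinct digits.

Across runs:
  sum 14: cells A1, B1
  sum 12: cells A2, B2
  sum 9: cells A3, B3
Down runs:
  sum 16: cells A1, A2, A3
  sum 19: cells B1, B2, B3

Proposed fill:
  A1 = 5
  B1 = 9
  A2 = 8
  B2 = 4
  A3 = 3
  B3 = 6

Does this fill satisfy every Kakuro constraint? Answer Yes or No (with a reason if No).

Yes

Across: 5+9=14; 8+4=12; 3+6=9. Down: 5+8+3=16; 9+4+6=19. No digit repeats within any run.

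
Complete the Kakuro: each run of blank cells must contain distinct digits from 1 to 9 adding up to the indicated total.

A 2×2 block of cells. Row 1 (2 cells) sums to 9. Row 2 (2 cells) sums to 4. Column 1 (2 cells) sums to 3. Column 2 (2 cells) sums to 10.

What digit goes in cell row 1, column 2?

4 in 2 cells must be {1,3}; 3 in 2 cells must be {1,2}.
The 4 across and the 3 down share only 1, so (2,1) = 1.
(2,2) = 4 − 1 = 3 completes the 4 across.
(1,1) = 3 − 1 = 2 completes the 3 down.
(1,2) = 9 − 2 = 7 completes the 9 across.

7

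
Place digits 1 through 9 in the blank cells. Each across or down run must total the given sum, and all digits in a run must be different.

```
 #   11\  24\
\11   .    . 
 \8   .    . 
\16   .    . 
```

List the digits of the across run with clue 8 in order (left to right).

1 7

16 in 2 cells must be {7,9}; 24 in 3 cells must be {7,8,9}.
The 8 across and the 24 down share only 7, so R2C2 = 7.
The 16 across and the 11 down share only 7, so R3C1 = 7.
R3C2 = 16 − 7 = 9 completes the 16 across.
R1C1 = 3: the only remaining digit allowed by both the 11 across and the 11 down.
R1C2 = 11 − 3 = 8 completes the 11 across.
R2C1 = 8 − 7 = 1 completes the 8 across.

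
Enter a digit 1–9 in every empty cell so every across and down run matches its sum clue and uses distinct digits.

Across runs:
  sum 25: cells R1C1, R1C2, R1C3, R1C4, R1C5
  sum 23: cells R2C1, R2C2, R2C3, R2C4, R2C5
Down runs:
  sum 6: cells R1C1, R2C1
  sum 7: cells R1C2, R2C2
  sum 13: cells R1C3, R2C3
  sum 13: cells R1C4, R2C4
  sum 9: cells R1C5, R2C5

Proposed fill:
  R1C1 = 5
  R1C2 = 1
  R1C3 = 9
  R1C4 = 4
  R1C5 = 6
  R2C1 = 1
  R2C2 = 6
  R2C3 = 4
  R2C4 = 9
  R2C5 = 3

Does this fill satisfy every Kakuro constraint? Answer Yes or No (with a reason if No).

Yes

Across: 5+1+9+4+6=25; 1+6+4+9+3=23. Down: 5+1=6; 1+6=7; 9+4=13; 4+9=13; 6+3=9. No digit repeats within any run.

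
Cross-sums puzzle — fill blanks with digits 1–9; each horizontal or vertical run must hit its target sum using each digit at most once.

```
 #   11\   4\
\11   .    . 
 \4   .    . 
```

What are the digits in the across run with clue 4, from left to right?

3, 1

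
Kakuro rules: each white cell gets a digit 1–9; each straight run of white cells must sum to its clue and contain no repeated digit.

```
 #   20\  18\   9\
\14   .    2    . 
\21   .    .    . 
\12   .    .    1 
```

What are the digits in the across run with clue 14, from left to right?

9, 2, 3

No cell is forced outright now. R2C3 can only be 5 or 6 (the digits allowed by both its 21 across and its 9 down). If R2C3 = 6: then R1C3 would have to be in {3,4,5,7,8,9} for the 14 across but in {2} for the 9 down — contradiction. So R2C3 = 5.
R1C3 = 9 − 6 = 3 completes the 9 down.
R1C1 = 14 − 5 = 9 completes the 14 across.
R2C1 = 7: the only remaining digit allowed by both the 21 across and the 20 down.
R2C2 = 21 − 12 = 9 completes the 21 across.
R3C1 = 20 − 16 = 4 completes the 20 down.
R3C2 = 12 − 5 = 7 completes the 12 across.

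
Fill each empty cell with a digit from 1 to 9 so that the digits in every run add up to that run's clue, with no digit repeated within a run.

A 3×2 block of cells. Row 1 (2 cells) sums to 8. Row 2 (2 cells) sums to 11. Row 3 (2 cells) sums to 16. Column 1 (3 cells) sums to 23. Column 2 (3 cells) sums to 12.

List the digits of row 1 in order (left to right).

16 in 2 cells must be {7,9}; 23 in 3 cells must be {6,8,9}.
The 8 across and the 23 down share only 6, so (1,1) = 6.
(1,2) = 8 − 6 = 2 completes the 8 across.
Given what's placed, (3,1) must be 9 to fit the 16 across and 23 down.
(3,2) = 16 − 9 = 7 completes the 16 across.
(2,1) = 23 − 15 = 8 completes the 23 down.
(2,2) = 11 − 8 = 3 completes the 11 across.

6, 2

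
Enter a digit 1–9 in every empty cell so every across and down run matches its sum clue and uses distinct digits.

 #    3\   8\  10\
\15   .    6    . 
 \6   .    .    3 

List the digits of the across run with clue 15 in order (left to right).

2 6 7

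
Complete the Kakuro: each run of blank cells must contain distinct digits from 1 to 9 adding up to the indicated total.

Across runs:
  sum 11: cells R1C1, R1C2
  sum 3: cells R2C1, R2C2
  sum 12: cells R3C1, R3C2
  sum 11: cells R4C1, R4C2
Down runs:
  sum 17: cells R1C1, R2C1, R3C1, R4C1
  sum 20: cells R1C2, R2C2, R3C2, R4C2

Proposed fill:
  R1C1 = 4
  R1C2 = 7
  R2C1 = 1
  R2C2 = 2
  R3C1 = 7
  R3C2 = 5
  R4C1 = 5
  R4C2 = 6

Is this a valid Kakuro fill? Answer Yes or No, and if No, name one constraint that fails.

Yes

Across: 4+7=11; 1+2=3; 7+5=12; 5+6=11. Down: 4+1+7+5=17; 7+2+5+6=20. No digit repeats within any run.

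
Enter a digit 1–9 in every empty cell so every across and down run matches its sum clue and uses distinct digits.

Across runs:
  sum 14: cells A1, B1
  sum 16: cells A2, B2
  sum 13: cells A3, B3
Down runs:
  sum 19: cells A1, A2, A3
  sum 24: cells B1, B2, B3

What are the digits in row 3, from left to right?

4 9

16 in 2 cells must be {7,9}; 24 in 3 cells must be {7,8,9}.
Nothing is forced directly, so branch on B1, whose candidates are 8 or 9. If B1 = 9: that forces A1 = 5, after which A2 would have to be in {7,9} for the 16 across but in {6,8} for the 19 down — contradiction. So B1 = 8.
A1 = 14 − 8 = 6 completes the 14 across.
Given what's placed, A2 must be 9 to fit the 16 across and 19 down.
B2 = 16 − 9 = 7 completes the 16 across.
A3 = 19 − 15 = 4 completes the 19 down.
B3 = 13 − 4 = 9 completes the 13 across.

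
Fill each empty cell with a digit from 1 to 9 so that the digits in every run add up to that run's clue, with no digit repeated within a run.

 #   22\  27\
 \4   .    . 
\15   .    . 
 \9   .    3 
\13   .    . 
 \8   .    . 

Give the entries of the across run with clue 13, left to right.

4 9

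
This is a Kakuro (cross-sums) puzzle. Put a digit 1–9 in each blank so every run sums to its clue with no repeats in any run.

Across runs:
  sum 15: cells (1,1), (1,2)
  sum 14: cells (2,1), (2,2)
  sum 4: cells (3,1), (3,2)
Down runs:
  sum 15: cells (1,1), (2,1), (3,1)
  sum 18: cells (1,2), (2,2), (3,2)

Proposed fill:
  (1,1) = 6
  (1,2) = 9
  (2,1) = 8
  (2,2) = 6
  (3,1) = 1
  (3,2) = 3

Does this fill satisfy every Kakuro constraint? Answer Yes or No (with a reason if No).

Yes

Across: 6+9=15; 8+6=14; 1+3=4. Down: 6+8+1=15; 9+6+3=18. No digit repeats within any run.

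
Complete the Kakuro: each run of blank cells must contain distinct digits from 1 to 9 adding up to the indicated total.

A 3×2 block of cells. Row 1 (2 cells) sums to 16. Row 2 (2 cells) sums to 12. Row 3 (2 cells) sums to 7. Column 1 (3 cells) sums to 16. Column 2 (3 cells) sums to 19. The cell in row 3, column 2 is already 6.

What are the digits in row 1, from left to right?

16 in 2 cells must be {7,9}.
Given what's placed, (1,2) must be 9 to fit the 16 across and 19 down.
(2,2) = 19 − 15 = 4 completes the 19 down.
(3,1) = 7 − 6 = 1 completes the 7 across.
(1,1) = 16 − 9 = 7 completes the 16 across.
(2,1) = 12 − 4 = 8 completes the 12 across.

7, 9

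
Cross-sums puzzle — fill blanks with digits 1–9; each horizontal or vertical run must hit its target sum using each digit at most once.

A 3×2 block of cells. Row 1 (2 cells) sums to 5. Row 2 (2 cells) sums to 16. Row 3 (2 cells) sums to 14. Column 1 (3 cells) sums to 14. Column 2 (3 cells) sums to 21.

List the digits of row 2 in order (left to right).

7 9

16 in 2 cells must be {7,9}.
The 5 across and the 21 down share only 4, so (1,2) = 4.
Given what's placed, (2,2) must be 9 to fit the 16 across and 21 down.
(3,2) = 21 − 13 = 8 completes the 21 down.
(1,1) = 5 − 4 = 1 completes the 5 across.
(2,1) = 16 − 9 = 7 completes the 16 across.
(3,1) = 14 − 8 = 6 completes the 14 across.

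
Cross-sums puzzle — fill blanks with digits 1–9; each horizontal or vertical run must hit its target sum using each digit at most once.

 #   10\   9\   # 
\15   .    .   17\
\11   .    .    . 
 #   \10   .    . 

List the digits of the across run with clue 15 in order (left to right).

9, 6

17 in 2 cells must be {8,9}.
The 15 across and the 9 down share only 6, so R1C2 = 6.
Intersecting the 11 across with the 17 down forces R2C3 = 8.
R3C3 = 17 − 8 = 9 completes the 17 down.
R1C1 = 15 − 6 = 9 completes the 15 across.
R2C1 = 10 − 9 = 1 completes the 10 down.
R2C2 = 11 − 9 = 2 completes the 11 across.
R3C2 = 10 − 9 = 1 completes the 10 across.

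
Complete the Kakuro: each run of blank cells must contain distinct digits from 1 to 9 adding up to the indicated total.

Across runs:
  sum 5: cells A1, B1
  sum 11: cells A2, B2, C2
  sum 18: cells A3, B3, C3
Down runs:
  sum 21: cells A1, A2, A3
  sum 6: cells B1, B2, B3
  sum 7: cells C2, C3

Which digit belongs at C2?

1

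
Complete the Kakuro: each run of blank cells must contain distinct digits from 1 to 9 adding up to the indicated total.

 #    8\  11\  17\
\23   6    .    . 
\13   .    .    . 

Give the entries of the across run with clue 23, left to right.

23 in 3 cells must be {6,8,9}; 17 in 2 cells must be {8,9}.
R2C1 = 8 − 6 = 2 completes the 8 down.
R2C3 = 8: the only remaining digit allowed by both the 13 across and the 17 down.
R1C3 = 17 − 8 = 9 completes the 17 down.
R2C2 = 13 − 10 = 3 completes the 13 across.
R1C2 = 23 − 15 = 8 completes the 23 across.

6 8 9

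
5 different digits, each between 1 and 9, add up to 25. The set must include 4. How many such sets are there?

5 distinct digits from 1–9 sum between 15 and 35.
Keeping only sets containing 4.
Enumerating: {1,3,4,8,9}, {1,4,5,6,9}, {1,4,5,7,8}, {2,3,4,7,9}, {2,4,5,6,8}, {3,4,5,6,7}.

6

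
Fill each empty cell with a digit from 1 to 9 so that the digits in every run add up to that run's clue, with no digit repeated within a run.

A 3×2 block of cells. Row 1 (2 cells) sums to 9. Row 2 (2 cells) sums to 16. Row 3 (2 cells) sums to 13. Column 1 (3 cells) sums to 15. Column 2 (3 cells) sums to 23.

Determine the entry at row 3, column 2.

16 in 2 cells must be {7,9}; 23 in 3 cells must be {6,8,9}.
The 16 across and the 23 down share only 9, so (2,2) = 9.
(2,1) = 16 − 9 = 7 completes the 16 across.
Nothing is forced directly, so branch on (1,2), whose candidates are 6 or 8. If (1,2) = 8: then (1,1) would have to be in {1} for the 9 across but in {2,3,5,6} for the 15 down — contradiction. So (1,2) = 6.
(1,1) = 9 − 6 = 3 completes the 9 across.
(3,1) = 15 − 10 = 5 completes the 15 down.
(3,2) = 13 − 5 = 8 completes the 13 across.

8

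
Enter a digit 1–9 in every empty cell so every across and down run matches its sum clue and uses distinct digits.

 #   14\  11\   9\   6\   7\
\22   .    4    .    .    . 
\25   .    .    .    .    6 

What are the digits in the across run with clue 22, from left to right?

R1C5 = 7 − 6 = 1 completes the 7 down.
R2C2 = 11 − 4 = 7 completes the 11 down.
No cell is forced outright now. R1C4 can only be 2 or 5 (the digits allowed by both its 22 across and its 6 down). If R1C4 = 5: that forces R1C1 = 9, R1C3 = 3, R2C1 = 5, after which R2C3 would have to be in {3,4} for the 25 across but in {6} for the 9 down — contradiction. So R1C4 = 2.
R2C4 = 6 − 2 = 4 completes the 6 down.
Given what's placed, R2C1 must be 5 to fit the 25 across and 14 down.
R2C3 = 25 − 22 = 3 completes the 25 across.
R1C1 = 14 − 5 = 9 completes the 14 down.
R1C3 = 22 − 16 = 6 completes the 22 across.

9 4 6 2 1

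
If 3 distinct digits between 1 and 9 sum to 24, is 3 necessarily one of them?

The only way to make 24 from 3 distinct digits is {7,8,9}, which does not contain 3.

No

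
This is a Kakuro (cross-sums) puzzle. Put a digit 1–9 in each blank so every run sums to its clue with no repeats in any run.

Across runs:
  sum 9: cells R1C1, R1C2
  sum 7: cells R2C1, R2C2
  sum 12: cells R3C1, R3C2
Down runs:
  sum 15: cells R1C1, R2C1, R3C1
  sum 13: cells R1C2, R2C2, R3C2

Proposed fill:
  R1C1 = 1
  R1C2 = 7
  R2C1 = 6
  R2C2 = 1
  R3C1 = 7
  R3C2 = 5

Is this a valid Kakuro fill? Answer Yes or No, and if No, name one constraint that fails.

No — the down run R1C1–R3C1 sums to 14, not 15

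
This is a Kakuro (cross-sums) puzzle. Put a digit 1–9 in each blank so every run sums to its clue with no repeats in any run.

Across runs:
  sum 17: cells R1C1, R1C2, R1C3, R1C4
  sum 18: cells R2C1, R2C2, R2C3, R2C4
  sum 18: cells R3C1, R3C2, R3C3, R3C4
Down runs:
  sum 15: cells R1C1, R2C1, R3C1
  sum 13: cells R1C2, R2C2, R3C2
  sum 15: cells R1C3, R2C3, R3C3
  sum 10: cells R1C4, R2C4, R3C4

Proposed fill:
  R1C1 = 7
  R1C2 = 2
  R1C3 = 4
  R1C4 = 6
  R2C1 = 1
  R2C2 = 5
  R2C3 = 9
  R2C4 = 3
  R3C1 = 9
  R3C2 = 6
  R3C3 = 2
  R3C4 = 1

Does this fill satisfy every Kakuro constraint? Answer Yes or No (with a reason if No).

No — the across run R1C1–R1C4 sums to 19, not 17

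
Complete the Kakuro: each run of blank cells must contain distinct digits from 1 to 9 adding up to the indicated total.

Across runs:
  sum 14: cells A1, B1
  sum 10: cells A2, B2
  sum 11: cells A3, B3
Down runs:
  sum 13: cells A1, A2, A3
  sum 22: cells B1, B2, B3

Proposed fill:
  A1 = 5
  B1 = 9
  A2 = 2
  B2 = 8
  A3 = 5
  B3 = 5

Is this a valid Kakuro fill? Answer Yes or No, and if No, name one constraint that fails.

No — the down run A1–A3 sums to 12, not 13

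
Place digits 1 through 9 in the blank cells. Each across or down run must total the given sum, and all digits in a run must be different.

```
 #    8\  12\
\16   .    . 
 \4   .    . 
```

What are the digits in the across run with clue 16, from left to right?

7, 9

16 in 2 cells must be {7,9}; 4 in 2 cells must be {1,3}.
The 16 across and the 8 down share only 7, so R1C1 = 7.
R1C2 = 16 − 7 = 9 completes the 16 across.
R2C1 = 8 − 7 = 1 completes the 8 down.
R2C2 = 4 − 1 = 3 completes the 4 across.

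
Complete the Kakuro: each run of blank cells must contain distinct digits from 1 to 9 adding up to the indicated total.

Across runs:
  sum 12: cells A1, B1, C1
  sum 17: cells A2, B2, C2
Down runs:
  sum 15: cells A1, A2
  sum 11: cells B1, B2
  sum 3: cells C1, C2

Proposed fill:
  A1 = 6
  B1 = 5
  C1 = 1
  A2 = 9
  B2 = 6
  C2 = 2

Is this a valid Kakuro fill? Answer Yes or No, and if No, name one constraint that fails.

Yes

Across: 6+5+1=12; 9+6+2=17. Down: 6+9=15; 5+6=11; 1+2=3. No digit repeats within any run.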